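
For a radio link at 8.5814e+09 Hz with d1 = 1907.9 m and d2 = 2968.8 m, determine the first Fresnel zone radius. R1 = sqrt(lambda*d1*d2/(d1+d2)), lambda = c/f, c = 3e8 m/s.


lambda = c / f = 3.0000e+08 / 8.5814e+09 = 0.03495933 m
R1 = sqrt(0.03495933 * 1907.9 * 2968.8 / (1907.9 + 2968.8)) = 6.372 m

6.372 m


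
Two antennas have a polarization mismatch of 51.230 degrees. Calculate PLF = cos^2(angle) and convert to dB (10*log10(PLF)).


PLF_linear = cos^2(51.230 deg) = 0.3921210
PLF_dB = 10 * log10(0.3921210) = -4.066 dB

-4.066 dB


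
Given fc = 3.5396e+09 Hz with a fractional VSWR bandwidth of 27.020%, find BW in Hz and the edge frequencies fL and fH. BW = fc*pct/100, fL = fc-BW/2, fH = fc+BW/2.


BW = 3.5396e+09 * 27.020/100 = 9.563999e+08 Hz
fL = 3.5396e+09 - 9.563999e+08/2 = 3.061e+09 Hz
fH = 3.5396e+09 + 9.563999e+08/2 = 4.018e+09 Hz

BW=9.564e+08 Hz, fL=3.061e+09 Hz, fH=4.018e+09 Hz


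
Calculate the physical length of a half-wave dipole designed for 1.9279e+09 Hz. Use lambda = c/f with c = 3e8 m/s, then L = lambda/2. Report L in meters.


lambda = c / f = 3.0000e+08 / 1.9279e+09 = 0.1556097 m
L = lambda / 2 = 0.1556097 / 2 = 0.07780 m

0.07780 m


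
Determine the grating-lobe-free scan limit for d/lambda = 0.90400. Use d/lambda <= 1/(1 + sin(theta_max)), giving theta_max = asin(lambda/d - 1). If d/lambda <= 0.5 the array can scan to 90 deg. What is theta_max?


lambda/d - 1 = 1/0.90400 - 1 = 0.1061947
theta_max = asin(0.1061947) = 6.096 deg

6.096 deg


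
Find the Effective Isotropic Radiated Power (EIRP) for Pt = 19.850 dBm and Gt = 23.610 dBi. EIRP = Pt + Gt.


EIRP = Pt + Gt = 19.850 + 23.610 = 43.46 dBm

43.46 dBm


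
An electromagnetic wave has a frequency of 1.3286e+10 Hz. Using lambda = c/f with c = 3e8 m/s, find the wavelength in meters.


lambda = c / f = 3.0000e+08 / 1.3286e+10 = 0.02258 m

0.02258 m


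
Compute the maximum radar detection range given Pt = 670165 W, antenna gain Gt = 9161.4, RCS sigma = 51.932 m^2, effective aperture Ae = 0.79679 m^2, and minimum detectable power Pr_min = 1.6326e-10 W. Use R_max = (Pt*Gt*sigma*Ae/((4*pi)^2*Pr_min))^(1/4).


R^4 = 670165*9161.4*51.932*0.79679 / ((4*pi)^2 * 1.6326e-10) = 9.854237e+18
R_max = 9.854237e+18^0.25 = 56028 m

56028 m


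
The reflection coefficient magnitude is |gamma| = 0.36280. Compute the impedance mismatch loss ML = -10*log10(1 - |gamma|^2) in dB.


ML = -10 * log10(1 - 0.36280^2) = -10 * log10(0.86837616) = 0.6129 dB

0.6129 dB


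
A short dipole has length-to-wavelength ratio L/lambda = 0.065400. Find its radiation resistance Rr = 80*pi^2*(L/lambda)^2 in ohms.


Rr = 80 * pi^2 * (0.065400)^2 = 80 * 9.869604 * 4.277160e-03 = 3.377 ohm

3.377 ohm


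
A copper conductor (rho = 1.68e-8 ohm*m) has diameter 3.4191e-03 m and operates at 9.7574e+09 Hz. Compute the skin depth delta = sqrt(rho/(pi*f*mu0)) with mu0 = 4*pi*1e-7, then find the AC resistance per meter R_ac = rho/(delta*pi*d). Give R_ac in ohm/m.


delta = sqrt(1.68e-8 / (pi * 9.7574e+09 * 4*pi*1e-7)) = 6.604010e-07 m
R_ac = 1.68e-8 / (6.604010e-07 * pi * 3.4191e-03) = 2.368 ohm/m

2.368 ohm/m


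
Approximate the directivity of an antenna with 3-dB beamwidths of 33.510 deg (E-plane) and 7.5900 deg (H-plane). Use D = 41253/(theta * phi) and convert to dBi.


D_linear = 41253 / (33.510 * 7.5900) = 162.1957
D_dBi = 10 * log10(162.1957) = 22.10 dBi

22.10 dBi


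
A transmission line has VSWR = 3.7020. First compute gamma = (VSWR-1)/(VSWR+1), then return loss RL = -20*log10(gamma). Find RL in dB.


gamma = (3.7020 - 1) / (3.7020 + 1) = 0.5746491
RL = -20 * log10(0.5746491) = 4.812 dB

4.812 dB


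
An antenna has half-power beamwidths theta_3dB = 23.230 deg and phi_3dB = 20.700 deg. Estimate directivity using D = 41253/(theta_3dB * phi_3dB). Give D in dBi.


D_linear = 41253 / (23.230 * 20.700) = 85.78986
D_dBi = 10 * log10(85.78986) = 19.33 dBi

19.33 dBi


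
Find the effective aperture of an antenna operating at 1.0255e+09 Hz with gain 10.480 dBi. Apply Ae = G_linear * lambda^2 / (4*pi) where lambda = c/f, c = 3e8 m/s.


lambda = c / f = 3.0000e+08 / 1.0255e+09 = 0.2925402 m
G_linear = 10^(10.480/10) = 11.16863
Ae = G_linear * lambda^2 / (4*pi) = 11.16863 * 0.2925402^2 / (4*pi) = 0.07606 m^2

0.07606 m^2


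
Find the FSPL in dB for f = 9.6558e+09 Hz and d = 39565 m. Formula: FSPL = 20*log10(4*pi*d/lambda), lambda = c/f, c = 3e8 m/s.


lambda = c / f = 3.0000e+08 / 9.6558e+09 = 0.03106941 m
FSPL = 20 * log10(4*pi*39565/0.03106941) = 144.1 dB

144.1 dB


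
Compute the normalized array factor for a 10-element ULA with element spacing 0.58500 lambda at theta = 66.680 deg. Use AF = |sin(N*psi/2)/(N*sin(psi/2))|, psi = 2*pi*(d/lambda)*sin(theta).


psi = 2*pi*0.58500*sin(66.680 deg) = 3.375392 rad
AF = |sin(10*3.375392/2) / (10*sin(3.375392/2))| = 0.09267

0.09267


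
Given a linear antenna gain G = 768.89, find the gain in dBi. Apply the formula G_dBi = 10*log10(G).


G_dBi = 10 * log10(768.89) = 28.86 dBi

28.86 dBi


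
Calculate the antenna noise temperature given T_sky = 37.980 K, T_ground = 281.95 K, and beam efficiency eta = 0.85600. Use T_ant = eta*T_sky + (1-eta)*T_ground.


T_ant = 0.85600 * 37.980 + (1 - 0.85600) * 281.95 = 73.11 K

73.11 K


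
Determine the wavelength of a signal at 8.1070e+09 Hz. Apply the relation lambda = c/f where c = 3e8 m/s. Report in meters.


lambda = c / f = 3.0000e+08 / 8.1070e+09 = 0.03701 m

0.03701 m


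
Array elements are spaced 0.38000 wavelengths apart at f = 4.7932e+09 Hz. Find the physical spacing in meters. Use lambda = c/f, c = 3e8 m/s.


lambda = c / f = 3.0000e+08 / 4.7932e+09 = 0.06258867 m
d = 0.38000 * 0.06258867 = 0.02378 m

0.02378 m


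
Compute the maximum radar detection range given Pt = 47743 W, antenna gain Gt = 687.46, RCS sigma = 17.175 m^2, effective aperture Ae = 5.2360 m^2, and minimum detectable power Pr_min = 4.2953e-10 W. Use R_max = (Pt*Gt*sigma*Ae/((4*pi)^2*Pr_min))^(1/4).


R^4 = 47743*687.46*17.175*5.2360 / ((4*pi)^2 * 4.2953e-10) = 4.351513e+16
R_max = 4.351513e+16^0.25 = 14443 m

14443 m


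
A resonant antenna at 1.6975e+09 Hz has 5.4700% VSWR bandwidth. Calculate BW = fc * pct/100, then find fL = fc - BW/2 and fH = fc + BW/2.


BW = 1.6975e+09 * 5.4700/100 = 9.285325e+07 Hz
fL = 1.6975e+09 - 9.285325e+07/2 = 1.651e+09 Hz
fH = 1.6975e+09 + 9.285325e+07/2 = 1.744e+09 Hz

BW=9.285e+07 Hz, fL=1.651e+09 Hz, fH=1.744e+09 Hz


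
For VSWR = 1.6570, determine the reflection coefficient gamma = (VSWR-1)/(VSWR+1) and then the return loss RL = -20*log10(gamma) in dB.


gamma = (1.6570 - 1) / (1.6570 + 1) = 0.2472714
RL = -20 * log10(0.2472714) = 12.14 dB

12.14 dB


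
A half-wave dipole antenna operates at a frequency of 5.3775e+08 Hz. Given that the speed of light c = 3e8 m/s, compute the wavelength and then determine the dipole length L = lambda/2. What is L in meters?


lambda = c / f = 3.0000e+08 / 5.3775e+08 = 0.5578801 m
L = lambda / 2 = 0.5578801 / 2 = 0.2789 m

0.2789 m


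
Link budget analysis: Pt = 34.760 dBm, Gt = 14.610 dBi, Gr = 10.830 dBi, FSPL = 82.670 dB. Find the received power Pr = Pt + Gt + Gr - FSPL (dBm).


Pr = 34.760 + 14.610 + 10.830 - 82.670 = -22.47 dBm

-22.47 dBm


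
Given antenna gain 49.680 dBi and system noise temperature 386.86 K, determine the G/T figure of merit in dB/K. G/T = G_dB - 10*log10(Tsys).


G/T = 49.680 - 10*log10(386.86) = 49.680 - 25.87554 = 23.80 dB/K

23.80 dB/K


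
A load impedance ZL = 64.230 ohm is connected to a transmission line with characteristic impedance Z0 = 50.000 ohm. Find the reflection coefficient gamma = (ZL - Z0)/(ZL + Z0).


gamma = (64.230 - 50.000) / (64.230 + 50.000) = 0.1246

0.1246


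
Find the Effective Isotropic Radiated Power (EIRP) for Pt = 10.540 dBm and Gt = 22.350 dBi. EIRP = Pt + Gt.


EIRP = Pt + Gt = 10.540 + 22.350 = 32.89 dBm

32.89 dBm


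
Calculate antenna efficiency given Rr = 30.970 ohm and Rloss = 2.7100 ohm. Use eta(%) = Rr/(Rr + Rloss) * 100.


eta = 30.970 / (30.970 + 2.7100) * 100 = 91.95%

91.95%


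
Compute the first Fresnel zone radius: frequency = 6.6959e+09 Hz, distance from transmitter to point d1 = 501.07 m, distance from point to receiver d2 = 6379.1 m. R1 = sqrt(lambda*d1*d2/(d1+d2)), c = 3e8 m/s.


lambda = c / f = 3.0000e+08 / 6.6959e+09 = 0.04480354 m
R1 = sqrt(0.04480354 * 501.07 * 6379.1 / (501.07 + 6379.1)) = 4.562 m

4.562 m


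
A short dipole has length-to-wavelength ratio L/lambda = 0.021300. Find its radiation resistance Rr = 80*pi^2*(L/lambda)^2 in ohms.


Rr = 80 * pi^2 * (0.021300)^2 = 80 * 9.869604 * 4.536900e-04 = 0.3582 ohm

0.3582 ohm


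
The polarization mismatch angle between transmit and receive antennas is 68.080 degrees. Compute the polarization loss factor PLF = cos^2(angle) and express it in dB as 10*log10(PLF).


PLF_linear = cos^2(68.080 deg) = 0.1393616
PLF_dB = 10 * log10(0.1393616) = -8.559 dB

-8.559 dB


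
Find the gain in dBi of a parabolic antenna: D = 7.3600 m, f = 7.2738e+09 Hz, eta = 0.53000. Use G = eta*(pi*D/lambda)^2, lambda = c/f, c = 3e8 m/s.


lambda = c / f = 3.0000e+08 / 7.2738e+09 = 0.04124392 m
G_linear = 0.53000 * (pi * 7.3600 / 0.04124392)^2 = 166575.6
G_dBi = 10 * log10(166575.6) = 52.22 dBi

52.22 dBi


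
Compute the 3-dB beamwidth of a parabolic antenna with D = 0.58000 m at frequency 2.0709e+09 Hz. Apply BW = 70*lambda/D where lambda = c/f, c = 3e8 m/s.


lambda = c / f = 3.0000e+08 / 2.0709e+09 = 0.1448646 m
BW = 70 * 0.1448646 / 0.58000 = 17.48 deg

17.48 deg


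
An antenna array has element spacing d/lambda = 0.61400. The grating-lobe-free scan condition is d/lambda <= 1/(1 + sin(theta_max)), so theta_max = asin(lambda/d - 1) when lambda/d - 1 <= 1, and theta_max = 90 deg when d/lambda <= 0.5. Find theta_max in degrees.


lambda/d - 1 = 1/0.61400 - 1 = 0.6286645
theta_max = asin(0.6286645) = 38.95 deg

38.95 deg


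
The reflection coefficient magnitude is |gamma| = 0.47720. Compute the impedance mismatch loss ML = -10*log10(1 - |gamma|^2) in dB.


ML = -10 * log10(1 - 0.47720^2) = -10 * log10(0.77228016) = 1.122 dB

1.122 dB


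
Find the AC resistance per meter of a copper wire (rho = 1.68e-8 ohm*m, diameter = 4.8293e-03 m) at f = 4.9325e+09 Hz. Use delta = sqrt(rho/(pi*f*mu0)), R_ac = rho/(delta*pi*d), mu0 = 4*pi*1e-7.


delta = sqrt(1.68e-8 / (pi * 4.9325e+09 * 4*pi*1e-7)) = 9.288407e-07 m
R_ac = 1.68e-8 / (9.288407e-07 * pi * 4.8293e-03) = 1.192 ohm/m

1.192 ohm/m


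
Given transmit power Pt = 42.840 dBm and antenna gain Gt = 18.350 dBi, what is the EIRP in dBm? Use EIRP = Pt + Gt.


EIRP = Pt + Gt = 42.840 + 18.350 = 61.19 dBm

61.19 dBm


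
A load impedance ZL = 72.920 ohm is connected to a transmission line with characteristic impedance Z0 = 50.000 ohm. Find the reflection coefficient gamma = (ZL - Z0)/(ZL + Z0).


gamma = (72.920 - 50.000) / (72.920 + 50.000) = 0.1865

0.1865


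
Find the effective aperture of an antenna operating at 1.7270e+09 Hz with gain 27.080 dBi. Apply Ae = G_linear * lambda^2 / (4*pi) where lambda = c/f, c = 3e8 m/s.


lambda = c / f = 3.0000e+08 / 1.7270e+09 = 0.1737116 m
G_linear = 10^(27.080/10) = 510.5050
Ae = G_linear * lambda^2 / (4*pi) = 510.5050 * 0.1737116^2 / (4*pi) = 1.226 m^2

1.226 m^2


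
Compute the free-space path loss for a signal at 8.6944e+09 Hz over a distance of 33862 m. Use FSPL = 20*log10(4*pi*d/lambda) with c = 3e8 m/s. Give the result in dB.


lambda = c / f = 3.0000e+08 / 8.6944e+09 = 0.03450497 m
FSPL = 20 * log10(4*pi*33862/0.03450497) = 141.8 dB

141.8 dB


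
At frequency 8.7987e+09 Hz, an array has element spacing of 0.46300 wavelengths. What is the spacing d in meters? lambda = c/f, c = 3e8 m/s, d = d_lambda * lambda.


lambda = c / f = 3.0000e+08 / 8.7987e+09 = 0.03409595 m
d = 0.46300 * 0.03409595 = 0.01579 m

0.01579 m


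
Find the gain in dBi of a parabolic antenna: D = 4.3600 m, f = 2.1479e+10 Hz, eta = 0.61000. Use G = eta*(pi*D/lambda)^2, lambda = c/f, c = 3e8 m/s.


lambda = c / f = 3.0000e+08 / 2.1479e+10 = 0.01396713 m
G_linear = 0.61000 * (pi * 4.3600 / 0.01396713)^2 = 586662.3
G_dBi = 10 * log10(586662.3) = 57.68 dBi

57.68 dBi


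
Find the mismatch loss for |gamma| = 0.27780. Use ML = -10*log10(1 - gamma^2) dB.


ML = -10 * log10(1 - 0.27780^2) = -10 * log10(0.92282716) = 0.3488 dB

0.3488 dB


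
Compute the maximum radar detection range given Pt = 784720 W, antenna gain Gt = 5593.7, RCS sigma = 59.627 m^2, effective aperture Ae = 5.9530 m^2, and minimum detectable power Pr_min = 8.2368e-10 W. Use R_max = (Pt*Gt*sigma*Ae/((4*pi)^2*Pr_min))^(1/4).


R^4 = 784720*5593.7*59.627*5.9530 / ((4*pi)^2 * 8.2368e-10) = 1.197883e+19
R_max = 1.197883e+19^0.25 = 58831 m

58831 m


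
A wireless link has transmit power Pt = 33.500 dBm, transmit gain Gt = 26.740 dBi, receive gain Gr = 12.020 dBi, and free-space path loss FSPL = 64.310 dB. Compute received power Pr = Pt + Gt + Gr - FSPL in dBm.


Pr = 33.500 + 26.740 + 12.020 - 64.310 = 7.95 dBm

7.95 dBm


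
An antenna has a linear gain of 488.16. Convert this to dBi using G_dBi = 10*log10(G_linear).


G_dBi = 10 * log10(488.16) = 26.89 dBi

26.89 dBi


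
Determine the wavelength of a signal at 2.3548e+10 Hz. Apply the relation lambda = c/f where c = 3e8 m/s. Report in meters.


lambda = c / f = 3.0000e+08 / 2.3548e+10 = 0.01274 m

0.01274 m


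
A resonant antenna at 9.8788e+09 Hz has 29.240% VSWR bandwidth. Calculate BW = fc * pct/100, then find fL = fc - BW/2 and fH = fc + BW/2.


BW = 9.8788e+09 * 29.240/100 = 2.888561e+09 Hz
fL = 9.8788e+09 - 2.888561e+09/2 = 8.435e+09 Hz
fH = 9.8788e+09 + 2.888561e+09/2 = 1.132e+10 Hz

BW=2.889e+09 Hz, fL=8.435e+09 Hz, fH=1.132e+10 Hz


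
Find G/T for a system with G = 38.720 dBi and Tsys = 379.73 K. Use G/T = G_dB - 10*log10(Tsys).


G/T = 38.720 - 10*log10(379.73) = 38.720 - 25.79475 = 12.93 dB/K

12.93 dB/K


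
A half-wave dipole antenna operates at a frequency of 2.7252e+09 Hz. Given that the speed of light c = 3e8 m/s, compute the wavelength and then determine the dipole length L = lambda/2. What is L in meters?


lambda = c / f = 3.0000e+08 / 2.7252e+09 = 0.1100837 m
L = lambda / 2 = 0.1100837 / 2 = 0.05504 m

0.05504 m


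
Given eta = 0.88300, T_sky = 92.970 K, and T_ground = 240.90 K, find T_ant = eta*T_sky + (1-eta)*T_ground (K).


T_ant = 0.88300 * 92.970 + (1 - 0.88300) * 240.90 = 110.3 K

110.3 K


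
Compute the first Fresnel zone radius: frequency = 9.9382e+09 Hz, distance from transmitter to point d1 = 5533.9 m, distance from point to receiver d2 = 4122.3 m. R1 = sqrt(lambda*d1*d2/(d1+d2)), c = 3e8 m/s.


lambda = c / f = 3.0000e+08 / 9.9382e+09 = 0.03018655 m
R1 = sqrt(0.03018655 * 5533.9 * 4122.3 / (5533.9 + 4122.3)) = 8.445 m

8.445 m


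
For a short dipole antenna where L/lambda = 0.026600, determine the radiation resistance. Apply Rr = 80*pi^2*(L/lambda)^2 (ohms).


Rr = 80 * pi^2 * (0.026600)^2 = 80 * 9.869604 * 7.075600e-04 = 0.5587 ohm

0.5587 ohm


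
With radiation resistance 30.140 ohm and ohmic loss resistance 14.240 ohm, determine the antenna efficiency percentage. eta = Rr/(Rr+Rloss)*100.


eta = 30.140 / (30.140 + 14.240) * 100 = 67.91%

67.91%


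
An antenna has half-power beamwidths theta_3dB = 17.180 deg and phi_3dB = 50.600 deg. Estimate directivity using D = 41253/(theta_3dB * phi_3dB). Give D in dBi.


D_linear = 41253 / (17.180 * 50.600) = 47.45499
D_dBi = 10 * log10(47.45499) = 16.76 dBi

16.76 dBi


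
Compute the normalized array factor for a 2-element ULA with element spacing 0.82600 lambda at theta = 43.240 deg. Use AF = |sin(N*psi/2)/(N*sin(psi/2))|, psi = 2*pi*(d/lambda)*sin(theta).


psi = 2*pi*0.82600*sin(43.240 deg) = 3.555379 rad
AF = |sin(2*3.555379/2) / (2*sin(3.555379/2))| = 0.2054

0.2054


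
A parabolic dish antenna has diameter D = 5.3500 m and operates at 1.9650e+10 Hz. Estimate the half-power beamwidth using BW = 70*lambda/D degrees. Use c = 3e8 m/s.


lambda = c / f = 3.0000e+08 / 1.9650e+10 = 0.01526718 m
BW = 70 * 0.01526718 / 5.3500 = 0.1998 deg

0.1998 deg


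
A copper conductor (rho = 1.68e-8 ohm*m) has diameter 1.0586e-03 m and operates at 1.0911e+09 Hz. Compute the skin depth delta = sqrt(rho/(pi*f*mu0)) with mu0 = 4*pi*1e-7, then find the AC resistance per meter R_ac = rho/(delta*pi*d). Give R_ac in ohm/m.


delta = sqrt(1.68e-8 / (pi * 1.0911e+09 * 4*pi*1e-7)) = 1.974888e-06 m
R_ac = 1.68e-8 / (1.974888e-06 * pi * 1.0586e-03) = 2.558 ohm/m

2.558 ohm/m


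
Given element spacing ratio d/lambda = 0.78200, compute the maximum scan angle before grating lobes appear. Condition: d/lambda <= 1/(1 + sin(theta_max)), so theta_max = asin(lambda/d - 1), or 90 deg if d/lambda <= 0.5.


lambda/d - 1 = 1/0.78200 - 1 = 0.2787724
theta_max = asin(0.2787724) = 16.19 deg

16.19 deg


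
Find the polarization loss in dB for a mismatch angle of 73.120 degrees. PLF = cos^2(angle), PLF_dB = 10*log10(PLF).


PLF_linear = cos^2(73.120 deg) = 0.08431368
PLF_dB = 10 * log10(0.08431368) = -10.74 dB

-10.74 dB


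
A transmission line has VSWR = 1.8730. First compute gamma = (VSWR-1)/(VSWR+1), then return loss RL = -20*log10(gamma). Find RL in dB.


gamma = (1.8730 - 1) / (1.8730 + 1) = 0.3038636
RL = -20 * log10(0.3038636) = 10.35 dB

10.35 dB


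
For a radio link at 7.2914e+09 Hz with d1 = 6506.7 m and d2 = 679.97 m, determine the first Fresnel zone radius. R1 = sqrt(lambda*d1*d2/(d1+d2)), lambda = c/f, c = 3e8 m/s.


lambda = c / f = 3.0000e+08 / 7.2914e+09 = 0.04114436 m
R1 = sqrt(0.04114436 * 6506.7 * 679.97 / (6506.7 + 679.97)) = 5.033 m

5.033 m


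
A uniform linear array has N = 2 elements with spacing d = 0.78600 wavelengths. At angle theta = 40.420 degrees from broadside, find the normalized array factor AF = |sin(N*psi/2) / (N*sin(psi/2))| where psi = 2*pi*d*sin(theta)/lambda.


psi = 2*pi*0.78600*sin(40.420 deg) = 3.202107 rad
AF = |sin(2*3.202107/2) / (2*sin(3.202107/2))| = 0.03025

0.03025


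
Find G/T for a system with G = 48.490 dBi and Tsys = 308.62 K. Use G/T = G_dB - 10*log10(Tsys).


G/T = 48.490 - 10*log10(308.62) = 48.490 - 24.89424 = 23.60 dB/K

23.60 dB/K


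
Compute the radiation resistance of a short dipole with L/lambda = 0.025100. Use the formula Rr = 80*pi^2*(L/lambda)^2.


Rr = 80 * pi^2 * (0.025100)^2 = 80 * 9.869604 * 6.300100e-04 = 0.4974 ohm

0.4974 ohm


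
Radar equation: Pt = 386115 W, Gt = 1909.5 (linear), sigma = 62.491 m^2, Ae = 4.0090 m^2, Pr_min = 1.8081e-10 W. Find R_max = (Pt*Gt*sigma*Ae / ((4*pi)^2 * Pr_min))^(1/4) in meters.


R^4 = 386115*1909.5*62.491*4.0090 / ((4*pi)^2 * 1.8081e-10) = 6.469157e+18
R_max = 6.469157e+18^0.25 = 50433 m

50433 m


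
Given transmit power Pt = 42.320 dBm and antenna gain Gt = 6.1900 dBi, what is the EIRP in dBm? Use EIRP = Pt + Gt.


EIRP = Pt + Gt = 42.320 + 6.1900 = 48.51 dBm

48.51 dBm


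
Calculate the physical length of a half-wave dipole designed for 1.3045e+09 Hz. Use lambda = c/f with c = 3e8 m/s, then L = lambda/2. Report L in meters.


lambda = c / f = 3.0000e+08 / 1.3045e+09 = 0.2299732 m
L = lambda / 2 = 0.2299732 / 2 = 0.1150 m

0.1150 m


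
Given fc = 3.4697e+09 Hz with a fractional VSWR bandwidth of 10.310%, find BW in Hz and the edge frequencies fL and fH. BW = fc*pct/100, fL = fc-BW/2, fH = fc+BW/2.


BW = 3.4697e+09 * 10.310/100 = 3.577261e+08 Hz
fL = 3.4697e+09 - 3.577261e+08/2 = 3.291e+09 Hz
fH = 3.4697e+09 + 3.577261e+08/2 = 3.649e+09 Hz

BW=3.577e+08 Hz, fL=3.291e+09 Hz, fH=3.649e+09 Hz


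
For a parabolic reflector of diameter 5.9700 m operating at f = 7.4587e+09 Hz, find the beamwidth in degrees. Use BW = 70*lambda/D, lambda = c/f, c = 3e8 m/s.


lambda = c / f = 3.0000e+08 / 7.4587e+09 = 0.04022149 m
BW = 70 * 0.04022149 / 5.9700 = 0.4716 deg

0.4716 deg


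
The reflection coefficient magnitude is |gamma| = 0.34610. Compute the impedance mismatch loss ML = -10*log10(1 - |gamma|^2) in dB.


ML = -10 * log10(1 - 0.34610^2) = -10 * log10(0.88021479) = 0.5541 dB

0.5541 dB


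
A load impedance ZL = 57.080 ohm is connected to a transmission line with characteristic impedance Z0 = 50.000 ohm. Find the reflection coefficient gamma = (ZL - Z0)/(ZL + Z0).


gamma = (57.080 - 50.000) / (57.080 + 50.000) = 0.06612

0.06612


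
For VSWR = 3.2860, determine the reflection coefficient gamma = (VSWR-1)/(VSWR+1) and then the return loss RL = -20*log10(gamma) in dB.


gamma = (3.2860 - 1) / (3.2860 + 1) = 0.5333644
RL = -20 * log10(0.5333644) = 5.460 dB

5.460 dB


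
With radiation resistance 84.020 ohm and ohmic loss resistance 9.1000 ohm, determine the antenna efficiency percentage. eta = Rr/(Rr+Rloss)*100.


eta = 84.020 / (84.020 + 9.1000) * 100 = 90.23%

90.23%


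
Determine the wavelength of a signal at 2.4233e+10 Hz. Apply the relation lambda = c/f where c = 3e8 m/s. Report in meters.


lambda = c / f = 3.0000e+08 / 2.4233e+10 = 0.01238 m

0.01238 m


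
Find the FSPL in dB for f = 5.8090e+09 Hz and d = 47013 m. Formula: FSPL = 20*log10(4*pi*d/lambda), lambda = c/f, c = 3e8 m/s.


lambda = c / f = 3.0000e+08 / 5.8090e+09 = 0.05164400 m
FSPL = 20 * log10(4*pi*47013/0.05164400) = 141.2 dB

141.2 dB


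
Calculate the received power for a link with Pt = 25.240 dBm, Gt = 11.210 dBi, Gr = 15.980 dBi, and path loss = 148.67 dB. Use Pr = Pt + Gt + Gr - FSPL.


Pr = 25.240 + 11.210 + 15.980 - 148.67 = -96.24 dBm

-96.24 dBm


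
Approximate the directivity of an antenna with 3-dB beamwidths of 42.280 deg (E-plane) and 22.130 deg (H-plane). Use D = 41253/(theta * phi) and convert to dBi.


D_linear = 41253 / (42.280 * 22.130) = 44.08990
D_dBi = 10 * log10(44.08990) = 16.44 dBi

16.44 dBi


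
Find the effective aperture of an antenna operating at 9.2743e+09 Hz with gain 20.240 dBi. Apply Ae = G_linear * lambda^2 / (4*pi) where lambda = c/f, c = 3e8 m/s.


lambda = c / f = 3.0000e+08 / 9.2743e+09 = 0.03234745 m
G_linear = 10^(20.240/10) = 105.6818
Ae = G_linear * lambda^2 / (4*pi) = 105.6818 * 0.03234745^2 / (4*pi) = 8.800e-03 m^2

8.800e-03 m^2


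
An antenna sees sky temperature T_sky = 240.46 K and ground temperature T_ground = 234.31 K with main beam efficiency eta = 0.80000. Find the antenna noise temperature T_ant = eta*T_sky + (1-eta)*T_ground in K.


T_ant = 0.80000 * 240.46 + (1 - 0.80000) * 234.31 = 239.2 K

239.2 K


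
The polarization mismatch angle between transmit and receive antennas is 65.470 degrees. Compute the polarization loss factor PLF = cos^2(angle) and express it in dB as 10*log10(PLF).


PLF_linear = cos^2(65.470 deg) = 0.1723658
PLF_dB = 10 * log10(0.1723658) = -7.635 dB

-7.635 dB


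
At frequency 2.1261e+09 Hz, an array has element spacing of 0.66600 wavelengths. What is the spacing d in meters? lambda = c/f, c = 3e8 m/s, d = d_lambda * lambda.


lambda = c / f = 3.0000e+08 / 2.1261e+09 = 0.1411034 m
d = 0.66600 * 0.1411034 = 0.09397 m

0.09397 m


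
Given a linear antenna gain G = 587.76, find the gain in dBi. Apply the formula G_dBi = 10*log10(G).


G_dBi = 10 * log10(587.76) = 27.69 dBi

27.69 dBi


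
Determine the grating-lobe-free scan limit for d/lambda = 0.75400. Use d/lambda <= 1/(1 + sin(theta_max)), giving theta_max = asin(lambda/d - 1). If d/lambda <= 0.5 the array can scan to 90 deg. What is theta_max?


lambda/d - 1 = 1/0.75400 - 1 = 0.3262599
theta_max = asin(0.3262599) = 19.04 deg

19.04 deg


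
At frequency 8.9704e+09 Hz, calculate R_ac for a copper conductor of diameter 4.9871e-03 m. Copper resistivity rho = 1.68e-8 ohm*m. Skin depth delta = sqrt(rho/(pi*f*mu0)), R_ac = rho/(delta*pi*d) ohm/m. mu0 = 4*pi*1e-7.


delta = sqrt(1.68e-8 / (pi * 8.9704e+09 * 4*pi*1e-7)) = 6.887615e-07 m
R_ac = 1.68e-8 / (6.887615e-07 * pi * 4.9871e-03) = 1.557 ohm/m

1.557 ohm/m


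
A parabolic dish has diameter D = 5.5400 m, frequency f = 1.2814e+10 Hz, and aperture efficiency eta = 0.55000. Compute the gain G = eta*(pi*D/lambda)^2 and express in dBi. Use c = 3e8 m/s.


lambda = c / f = 3.0000e+08 / 1.2814e+10 = 0.02341189 m
G_linear = 0.55000 * (pi * 5.5400 / 0.02341189)^2 = 303954.8
G_dBi = 10 * log10(303954.8) = 54.83 dBi

54.83 dBi


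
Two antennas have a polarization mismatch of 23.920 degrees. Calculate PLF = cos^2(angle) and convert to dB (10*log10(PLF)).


PLF_linear = cos^2(23.920 deg) = 0.8356016
PLF_dB = 10 * log10(0.8356016) = -0.7800 dB

-0.7800 dB


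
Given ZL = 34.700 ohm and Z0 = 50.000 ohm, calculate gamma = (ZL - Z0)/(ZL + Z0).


gamma = (34.700 - 50.000) / (34.700 + 50.000) = -0.1806

-0.1806


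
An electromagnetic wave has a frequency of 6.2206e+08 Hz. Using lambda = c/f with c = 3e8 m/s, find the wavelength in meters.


lambda = c / f = 3.0000e+08 / 6.2206e+08 = 0.4823 m

0.4823 m


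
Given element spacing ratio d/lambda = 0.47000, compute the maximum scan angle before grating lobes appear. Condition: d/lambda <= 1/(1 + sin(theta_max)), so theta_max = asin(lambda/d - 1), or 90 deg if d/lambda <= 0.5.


lambda/d - 1 = 1/0.47000 - 1 = 1.127660 >= 1
d/lambda <= 0.5, so the array can scan to endfire without grating lobes: theta_max = 90 deg

90 deg


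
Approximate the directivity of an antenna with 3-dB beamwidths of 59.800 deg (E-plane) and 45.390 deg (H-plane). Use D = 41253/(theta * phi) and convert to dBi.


D_linear = 41253 / (59.800 * 45.390) = 15.19827
D_dBi = 10 * log10(15.19827) = 11.82 dBi

11.82 dBi


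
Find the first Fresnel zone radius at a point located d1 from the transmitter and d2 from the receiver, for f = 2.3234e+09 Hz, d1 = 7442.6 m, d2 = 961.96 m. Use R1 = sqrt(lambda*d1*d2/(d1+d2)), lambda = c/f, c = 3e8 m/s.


lambda = c / f = 3.0000e+08 / 2.3234e+09 = 0.1291211 m
R1 = sqrt(0.1291211 * 7442.6 * 961.96 / (7442.6 + 961.96)) = 10.49 m

10.49 m


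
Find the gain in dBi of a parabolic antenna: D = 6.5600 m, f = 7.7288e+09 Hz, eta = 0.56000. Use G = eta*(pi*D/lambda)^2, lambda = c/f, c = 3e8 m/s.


lambda = c / f = 3.0000e+08 / 7.7288e+09 = 0.03881586 m
G_linear = 0.56000 * (pi * 6.5600 / 0.03881586)^2 = 157861.8
G_dBi = 10 * log10(157861.8) = 51.98 dBi

51.98 dBi


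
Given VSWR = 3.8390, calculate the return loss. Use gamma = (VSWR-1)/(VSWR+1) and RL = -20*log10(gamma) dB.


gamma = (3.8390 - 1) / (3.8390 + 1) = 0.5866915
RL = -20 * log10(0.5866915) = 4.632 dB

4.632 dB


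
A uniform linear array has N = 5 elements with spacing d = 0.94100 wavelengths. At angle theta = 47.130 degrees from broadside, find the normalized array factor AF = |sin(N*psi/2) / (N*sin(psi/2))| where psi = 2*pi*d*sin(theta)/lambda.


psi = 2*pi*0.94100*sin(47.130 deg) = 4.333250 rad
AF = |sin(5*4.333250/2) / (5*sin(4.333250/2))| = 0.2385

0.2385


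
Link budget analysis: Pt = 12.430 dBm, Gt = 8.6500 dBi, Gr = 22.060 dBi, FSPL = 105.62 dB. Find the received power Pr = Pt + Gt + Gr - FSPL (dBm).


Pr = 12.430 + 8.6500 + 22.060 - 105.62 = -62.48 dBm

-62.48 dBm


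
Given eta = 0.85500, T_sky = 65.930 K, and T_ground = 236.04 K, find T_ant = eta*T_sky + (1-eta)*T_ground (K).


T_ant = 0.85500 * 65.930 + (1 - 0.85500) * 236.04 = 90.60 K

90.60 K


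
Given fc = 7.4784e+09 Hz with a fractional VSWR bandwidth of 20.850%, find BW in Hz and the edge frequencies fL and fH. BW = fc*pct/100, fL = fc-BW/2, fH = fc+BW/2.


BW = 7.4784e+09 * 20.850/100 = 1.559246e+09 Hz
fL = 7.4784e+09 - 1.559246e+09/2 = 6.699e+09 Hz
fH = 7.4784e+09 + 1.559246e+09/2 = 8.258e+09 Hz

BW=1.559e+09 Hz, fL=6.699e+09 Hz, fH=8.258e+09 Hz


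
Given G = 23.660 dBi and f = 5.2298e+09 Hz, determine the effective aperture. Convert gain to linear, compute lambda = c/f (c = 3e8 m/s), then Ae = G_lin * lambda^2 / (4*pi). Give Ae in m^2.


lambda = c / f = 3.0000e+08 / 5.2298e+09 = 0.05736357 m
G_linear = 10^(23.660/10) = 232.2737
Ae = G_linear * lambda^2 / (4*pi) = 232.2737 * 0.05736357^2 / (4*pi) = 0.06082 m^2

0.06082 m^2


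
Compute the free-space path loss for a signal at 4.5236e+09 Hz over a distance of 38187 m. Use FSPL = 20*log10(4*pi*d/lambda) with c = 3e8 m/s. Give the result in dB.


lambda = c / f = 3.0000e+08 / 4.5236e+09 = 0.06631886 m
FSPL = 20 * log10(4*pi*38187/0.06631886) = 137.2 dB

137.2 dB


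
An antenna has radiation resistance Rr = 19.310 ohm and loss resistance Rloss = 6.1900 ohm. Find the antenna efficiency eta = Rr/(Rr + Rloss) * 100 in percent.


eta = 19.310 / (19.310 + 6.1900) * 100 = 75.73%

75.73%


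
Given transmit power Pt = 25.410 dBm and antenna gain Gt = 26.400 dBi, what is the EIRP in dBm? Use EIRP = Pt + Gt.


EIRP = Pt + Gt = 25.410 + 26.400 = 51.81 dBm

51.81 dBm


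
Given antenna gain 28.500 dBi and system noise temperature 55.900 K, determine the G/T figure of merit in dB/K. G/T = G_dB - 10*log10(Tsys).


G/T = 28.500 - 10*log10(55.900) = 28.500 - 17.47412 = 11.03 dB/K

11.03 dB/K


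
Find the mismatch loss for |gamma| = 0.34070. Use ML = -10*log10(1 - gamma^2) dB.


ML = -10 * log10(1 - 0.34070^2) = -10 * log10(0.88392351) = 0.5359 dB

0.5359 dB


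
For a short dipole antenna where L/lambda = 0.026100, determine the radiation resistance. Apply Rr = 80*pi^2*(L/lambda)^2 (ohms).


Rr = 80 * pi^2 * (0.026100)^2 = 80 * 9.869604 * 6.812100e-04 = 0.5379 ohm

0.5379 ohm


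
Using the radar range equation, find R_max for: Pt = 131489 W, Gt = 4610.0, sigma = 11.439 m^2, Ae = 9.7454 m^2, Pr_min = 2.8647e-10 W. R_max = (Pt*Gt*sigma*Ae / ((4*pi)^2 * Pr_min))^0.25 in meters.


R^4 = 131489*4610.0*11.439*9.7454 / ((4*pi)^2 * 2.8647e-10) = 1.493754e+18
R_max = 1.493754e+18^0.25 = 34960 m

34960 m


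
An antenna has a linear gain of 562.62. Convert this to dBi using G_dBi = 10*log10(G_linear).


G_dBi = 10 * log10(562.62) = 27.50 dBi

27.50 dBi


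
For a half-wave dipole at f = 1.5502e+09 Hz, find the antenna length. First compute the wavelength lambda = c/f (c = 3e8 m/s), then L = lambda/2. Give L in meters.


lambda = c / f = 3.0000e+08 / 1.5502e+09 = 0.1935234 m
L = lambda / 2 = 0.1935234 / 2 = 0.09676 m

0.09676 m


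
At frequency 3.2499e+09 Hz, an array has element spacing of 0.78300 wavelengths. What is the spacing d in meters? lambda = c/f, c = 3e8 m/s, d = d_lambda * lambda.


lambda = c / f = 3.0000e+08 / 3.2499e+09 = 0.09231053 m
d = 0.78300 * 0.09231053 = 0.07228 m

0.07228 m


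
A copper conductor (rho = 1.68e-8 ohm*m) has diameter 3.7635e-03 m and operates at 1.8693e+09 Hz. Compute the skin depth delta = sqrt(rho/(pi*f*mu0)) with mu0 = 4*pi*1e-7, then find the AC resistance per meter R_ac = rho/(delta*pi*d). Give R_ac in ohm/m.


delta = sqrt(1.68e-8 / (pi * 1.8693e+09 * 4*pi*1e-7)) = 1.508812e-06 m
R_ac = 1.68e-8 / (1.508812e-06 * pi * 3.7635e-03) = 0.9417 ohm/m

0.9417 ohm/m


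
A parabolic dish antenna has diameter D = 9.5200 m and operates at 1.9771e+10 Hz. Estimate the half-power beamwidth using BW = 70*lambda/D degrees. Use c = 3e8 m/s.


lambda = c / f = 3.0000e+08 / 1.9771e+10 = 0.01517374 m
BW = 70 * 0.01517374 / 9.5200 = 0.1116 deg

0.1116 deg


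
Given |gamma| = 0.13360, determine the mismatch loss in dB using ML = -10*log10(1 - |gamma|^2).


ML = -10 * log10(1 - 0.13360^2) = -10 * log10(0.98215104) = 0.07822 dB

0.07822 dB


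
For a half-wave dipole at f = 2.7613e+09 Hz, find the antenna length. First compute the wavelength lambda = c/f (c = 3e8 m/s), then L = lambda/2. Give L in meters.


lambda = c / f = 3.0000e+08 / 2.7613e+09 = 0.1086445 m
L = lambda / 2 = 0.1086445 / 2 = 0.05432 m

0.05432 m


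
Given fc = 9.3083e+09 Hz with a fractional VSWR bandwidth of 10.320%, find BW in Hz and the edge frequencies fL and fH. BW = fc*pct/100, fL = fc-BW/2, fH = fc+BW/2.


BW = 9.3083e+09 * 10.320/100 = 9.606166e+08 Hz
fL = 9.3083e+09 - 9.606166e+08/2 = 8.828e+09 Hz
fH = 9.3083e+09 + 9.606166e+08/2 = 9.789e+09 Hz

BW=9.606e+08 Hz, fL=8.828e+09 Hz, fH=9.789e+09 Hz


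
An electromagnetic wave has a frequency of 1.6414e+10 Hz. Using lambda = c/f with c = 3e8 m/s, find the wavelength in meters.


lambda = c / f = 3.0000e+08 / 1.6414e+10 = 0.01828 m

0.01828 m


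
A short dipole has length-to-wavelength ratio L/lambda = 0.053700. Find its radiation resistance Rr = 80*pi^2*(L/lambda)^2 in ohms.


Rr = 80 * pi^2 * (0.053700)^2 = 80 * 9.869604 * 2.883690e-03 = 2.277 ohm

2.277 ohm


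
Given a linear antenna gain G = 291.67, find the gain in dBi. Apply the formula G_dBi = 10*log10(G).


G_dBi = 10 * log10(291.67) = 24.65 dBi

24.65 dBi


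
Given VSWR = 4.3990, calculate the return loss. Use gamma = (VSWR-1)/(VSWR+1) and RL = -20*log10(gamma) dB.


gamma = (4.3990 - 1) / (4.3990 + 1) = 0.6295610
RL = -20 * log10(0.6295610) = 4.019 dB

4.019 dB


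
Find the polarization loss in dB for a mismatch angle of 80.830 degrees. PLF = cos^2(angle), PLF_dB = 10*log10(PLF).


PLF_linear = cos^2(80.830 deg) = 0.02539698
PLF_dB = 10 * log10(0.02539698) = -15.95 dB

-15.95 dB


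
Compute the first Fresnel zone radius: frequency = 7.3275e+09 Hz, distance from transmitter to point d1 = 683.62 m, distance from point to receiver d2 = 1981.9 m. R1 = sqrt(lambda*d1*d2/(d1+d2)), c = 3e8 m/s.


lambda = c / f = 3.0000e+08 / 7.3275e+09 = 0.04094166 m
R1 = sqrt(0.04094166 * 683.62 * 1981.9 / (683.62 + 1981.9)) = 4.562 m

4.562 m


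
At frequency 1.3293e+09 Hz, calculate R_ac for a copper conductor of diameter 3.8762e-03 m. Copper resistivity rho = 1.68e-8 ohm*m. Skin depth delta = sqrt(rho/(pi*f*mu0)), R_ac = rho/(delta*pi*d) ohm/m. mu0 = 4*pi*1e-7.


delta = sqrt(1.68e-8 / (pi * 1.3293e+09 * 4*pi*1e-7)) = 1.789218e-06 m
R_ac = 1.68e-8 / (1.789218e-06 * pi * 3.8762e-03) = 0.7711 ohm/m

0.7711 ohm/m


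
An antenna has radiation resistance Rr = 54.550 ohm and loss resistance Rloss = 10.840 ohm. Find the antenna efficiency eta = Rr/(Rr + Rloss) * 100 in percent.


eta = 54.550 / (54.550 + 10.840) * 100 = 83.42%

83.42%


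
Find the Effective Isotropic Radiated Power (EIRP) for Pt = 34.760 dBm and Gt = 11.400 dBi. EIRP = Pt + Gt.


EIRP = Pt + Gt = 34.760 + 11.400 = 46.16 dBm

46.16 dBm


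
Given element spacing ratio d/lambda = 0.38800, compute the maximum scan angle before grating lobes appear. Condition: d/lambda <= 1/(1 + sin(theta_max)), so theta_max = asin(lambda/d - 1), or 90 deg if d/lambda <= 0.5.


lambda/d - 1 = 1/0.38800 - 1 = 1.577320 >= 1
d/lambda <= 0.5, so the array can scan to endfire without grating lobes: theta_max = 90 deg

90 deg


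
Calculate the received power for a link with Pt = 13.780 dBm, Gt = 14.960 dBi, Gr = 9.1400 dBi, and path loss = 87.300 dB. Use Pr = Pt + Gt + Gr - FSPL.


Pr = 13.780 + 14.960 + 9.1400 - 87.300 = -49.42 dBm

-49.42 dBm


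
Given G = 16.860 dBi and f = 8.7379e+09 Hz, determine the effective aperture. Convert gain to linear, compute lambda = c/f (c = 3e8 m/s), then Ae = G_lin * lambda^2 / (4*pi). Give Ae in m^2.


lambda = c / f = 3.0000e+08 / 8.7379e+09 = 0.03433319 m
G_linear = 10^(16.860/10) = 48.52885
Ae = G_linear * lambda^2 / (4*pi) = 48.52885 * 0.03433319^2 / (4*pi) = 4.552e-03 m^2

4.552e-03 m^2


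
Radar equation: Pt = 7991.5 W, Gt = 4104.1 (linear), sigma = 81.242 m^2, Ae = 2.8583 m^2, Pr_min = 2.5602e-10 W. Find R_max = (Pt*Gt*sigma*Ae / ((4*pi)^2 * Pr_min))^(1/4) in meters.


R^4 = 7991.5*4104.1*81.242*2.8583 / ((4*pi)^2 * 2.5602e-10) = 1.883827e+17
R_max = 1.883827e+17^0.25 = 20833 m

20833 m


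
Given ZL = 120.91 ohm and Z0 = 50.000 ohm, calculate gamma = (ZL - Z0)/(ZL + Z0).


gamma = (120.91 - 50.000) / (120.91 + 50.000) = 0.4149

0.4149


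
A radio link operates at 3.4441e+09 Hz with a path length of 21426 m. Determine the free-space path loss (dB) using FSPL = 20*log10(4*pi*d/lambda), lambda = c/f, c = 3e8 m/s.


lambda = c / f = 3.0000e+08 / 3.4441e+09 = 0.08710548 m
FSPL = 20 * log10(4*pi*21426/0.08710548) = 129.8 dB

129.8 dB


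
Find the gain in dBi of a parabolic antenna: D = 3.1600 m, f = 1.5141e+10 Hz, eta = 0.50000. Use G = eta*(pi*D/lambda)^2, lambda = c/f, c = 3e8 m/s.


lambda = c / f = 3.0000e+08 / 1.5141e+10 = 0.01981375 m
G_linear = 0.50000 * (pi * 3.1600 / 0.01981375)^2 = 125519.3
G_dBi = 10 * log10(125519.3) = 50.99 dBi

50.99 dBi


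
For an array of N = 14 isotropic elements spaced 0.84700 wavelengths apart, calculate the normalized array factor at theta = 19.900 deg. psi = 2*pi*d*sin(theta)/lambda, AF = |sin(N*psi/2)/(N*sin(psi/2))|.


psi = 2*pi*0.84700*sin(19.900 deg) = 1.811452 rad
AF = |sin(14*1.811452/2) / (14*sin(1.811452/2))| = 0.01031

0.01031


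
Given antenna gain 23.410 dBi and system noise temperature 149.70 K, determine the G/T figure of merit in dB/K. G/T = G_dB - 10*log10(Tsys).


G/T = 23.410 - 10*log10(149.70) = 23.410 - 21.75222 = 1.658 dB/K

1.658 dB/K


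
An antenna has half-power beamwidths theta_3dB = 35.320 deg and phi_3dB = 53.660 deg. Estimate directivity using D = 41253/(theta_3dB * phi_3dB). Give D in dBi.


D_linear = 41253 / (35.320 * 53.660) = 21.76628
D_dBi = 10 * log10(21.76628) = 13.38 dBi

13.38 dBi


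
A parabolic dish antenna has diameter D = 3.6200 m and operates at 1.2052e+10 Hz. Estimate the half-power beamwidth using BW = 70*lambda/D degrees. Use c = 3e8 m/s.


lambda = c / f = 3.0000e+08 / 1.2052e+10 = 0.02489213 m
BW = 70 * 0.02489213 / 3.6200 = 0.4813 deg

0.4813 deg


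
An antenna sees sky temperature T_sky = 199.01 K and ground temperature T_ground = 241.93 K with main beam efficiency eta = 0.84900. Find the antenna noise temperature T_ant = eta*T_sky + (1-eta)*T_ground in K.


T_ant = 0.84900 * 199.01 + (1 - 0.84900) * 241.93 = 205.5 K

205.5 K


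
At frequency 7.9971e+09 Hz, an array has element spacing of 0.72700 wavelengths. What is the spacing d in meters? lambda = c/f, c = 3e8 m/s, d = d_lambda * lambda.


lambda = c / f = 3.0000e+08 / 7.9971e+09 = 0.03751360 m
d = 0.72700 * 0.03751360 = 0.02727 m

0.02727 m


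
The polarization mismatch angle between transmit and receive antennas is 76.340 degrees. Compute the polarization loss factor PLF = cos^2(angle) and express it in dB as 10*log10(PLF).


PLF_linear = cos^2(76.340 deg) = 0.05577146
PLF_dB = 10 * log10(0.05577146) = -12.54 dB

-12.54 dB


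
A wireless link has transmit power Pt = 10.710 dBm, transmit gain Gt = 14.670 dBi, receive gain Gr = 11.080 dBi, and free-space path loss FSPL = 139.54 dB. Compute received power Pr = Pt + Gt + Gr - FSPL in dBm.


Pr = 10.710 + 14.670 + 11.080 - 139.54 = -103.08 dBm

-103.08 dBm


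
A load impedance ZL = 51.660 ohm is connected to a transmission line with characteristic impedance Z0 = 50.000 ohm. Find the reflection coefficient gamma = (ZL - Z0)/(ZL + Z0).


gamma = (51.660 - 50.000) / (51.660 + 50.000) = 0.01633

0.01633


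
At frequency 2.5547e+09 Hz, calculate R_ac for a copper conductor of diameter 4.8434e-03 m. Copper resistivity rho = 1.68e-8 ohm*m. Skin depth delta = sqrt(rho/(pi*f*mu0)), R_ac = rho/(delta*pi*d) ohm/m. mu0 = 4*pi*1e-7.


delta = sqrt(1.68e-8 / (pi * 2.5547e+09 * 4*pi*1e-7)) = 1.290639e-06 m
R_ac = 1.68e-8 / (1.290639e-06 * pi * 4.8434e-03) = 0.8555 ohm/m

0.8555 ohm/m


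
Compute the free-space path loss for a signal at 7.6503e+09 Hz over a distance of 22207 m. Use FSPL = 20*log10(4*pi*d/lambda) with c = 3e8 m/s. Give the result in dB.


lambda = c / f = 3.0000e+08 / 7.6503e+09 = 0.03921415 m
FSPL = 20 * log10(4*pi*22207/0.03921415) = 137.0 dB

137.0 dB


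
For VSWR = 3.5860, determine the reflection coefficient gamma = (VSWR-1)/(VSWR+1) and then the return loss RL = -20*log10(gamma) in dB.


gamma = (3.5860 - 1) / (3.5860 + 1) = 0.5638901
RL = -20 * log10(0.5638901) = 4.976 dB

4.976 dB


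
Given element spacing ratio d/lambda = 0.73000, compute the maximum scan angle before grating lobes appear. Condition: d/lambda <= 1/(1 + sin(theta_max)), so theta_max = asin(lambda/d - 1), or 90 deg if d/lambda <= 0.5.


lambda/d - 1 = 1/0.73000 - 1 = 0.3698630
theta_max = asin(0.3698630) = 21.71 deg

21.71 deg
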